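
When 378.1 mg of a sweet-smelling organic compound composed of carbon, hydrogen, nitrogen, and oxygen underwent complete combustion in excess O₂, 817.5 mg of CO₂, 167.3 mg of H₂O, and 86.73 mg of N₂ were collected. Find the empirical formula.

mol C = 0.8175 g CO₂ ÷ 44.009 g/mol = 0.018576 mol
mol H = 2 × 0.1673 g H₂O ÷ 18.015 g/mol = 0.018573 mol
mol N = 2 × 0.08673 g N₂ ÷ 28.014 g/mol = 0.0061919 mol
mass O = 0.3781 − (0.22311 + 0.018722 + 0.086730) = 0.049535 g → mol O = 0.049535 ÷ 15.999 = 0.0030961 mol
Divide by the smallest (0.0030961 mol): C 6.000, H 5.999, N 2.000, O 1.000

C6H6N2O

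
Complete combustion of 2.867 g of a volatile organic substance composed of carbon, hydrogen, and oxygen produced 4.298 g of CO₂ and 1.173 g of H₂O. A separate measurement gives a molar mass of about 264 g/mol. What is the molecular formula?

mol C = 4.298 g CO₂ ÷ 44.009 g/mol = 0.097662 mol
mol H = 2 × 1.173 g H₂O ÷ 18.015 g/mol = 0.13022 mol
mass O = 2.867 − (1.1730 + 0.13127) = 1.5627 g → mol O = 1.5627 ÷ 15.999 = 0.097676 mol
Divide by the smallest (0.097662 mol): C 1.000, H 1.333, O 1.000
Multiplying each by 3 gives whole numbers: C 3.00, H 4.00, O 3.00
Empirical formula: C3H4O3
Empirical-formula mass = 88.06 g/mol; 264 ÷ 88.06 ≈ 3, so the molecular formula is C9H12O9.

C9H12O9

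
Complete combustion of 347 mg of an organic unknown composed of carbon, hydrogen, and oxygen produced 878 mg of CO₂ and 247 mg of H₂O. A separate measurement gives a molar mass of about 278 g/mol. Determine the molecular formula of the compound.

mol C = 0.878 g CO₂ ÷ 44.009 g/mol = 0.01995 mol
mol H = 2 × 0.247 g H₂O ÷ 18.015 g/mol = 0.02742 mol
mass O = 0.347 − (0.2396 + 0.02764) = 0.07973 g → mol O = 0.07973 ÷ 15.999 = 0.004984 mol
Divide by the smallest (0.004984 mol): C 4.003, H 5.502, O 1.000
Multiplying each by 2 gives whole numbers: C 8.01, H 11.00, O 2.00
Empirical formula: C8H11O2
Empirical-formula mass = 139.17 g/mol; 278 ÷ 139.17 ≈ 2, so the molecular formula is C16H22O4.

C16H22O4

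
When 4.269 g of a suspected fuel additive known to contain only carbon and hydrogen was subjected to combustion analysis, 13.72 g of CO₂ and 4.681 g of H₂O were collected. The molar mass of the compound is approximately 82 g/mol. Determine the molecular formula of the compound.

mol C = 13.72 g CO₂ ÷ 44.009 g/mol = 0.31175 mol
mol H = 2 × 4.681 g H₂O ÷ 18.015 g/mol = 0.51968 mol
Divide by the smallest (0.31175 mol): C 1.000, H 1.667
Multiplying each by 3 gives whole numbers: C 3.00, H 5.00
Empirical formula: C3H5
Empirical-formula mass = 41.07 g/mol; 82 ÷ 41.07 ≈ 2, so the molecular formula is C6H10.

C6H10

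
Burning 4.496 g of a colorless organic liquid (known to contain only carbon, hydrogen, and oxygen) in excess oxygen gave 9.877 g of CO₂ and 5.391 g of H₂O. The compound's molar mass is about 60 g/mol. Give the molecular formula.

mol C = 9.877 g CO₂ ÷ 44.009 g/mol = 0.22443 mol
mol H = 2 × 5.391 g H₂O ÷ 18.015 g/mol = 0.59850 mol
mass O = 4.496 − (2.6956 + 0.60329) = 1.1971 g → mol O = 1.1971 ÷ 15.999 = 0.074821 mol
Divide by the smallest (0.074821 mol): C 3.000, H 7.999, O 1.000
Empirical formula: C3H8O
Empirical-formula mass = 60.10 g/mol; 60 ÷ 60.10 ≈ 1, so the molecular formula is C3H8O.

C3H8O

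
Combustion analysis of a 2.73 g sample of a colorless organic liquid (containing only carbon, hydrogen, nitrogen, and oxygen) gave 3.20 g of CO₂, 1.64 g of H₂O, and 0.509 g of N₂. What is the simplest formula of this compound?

C2H5NO2

mol C = 3.20 g CO₂ ÷ 44.009 g/mol = 0.07271 mol
mol H = 2 × 1.64 g H₂O ÷ 18.015 g/mol = 0.1821 mol
mol N = 2 × 0.509 g N₂ ÷ 28.014 g/mol = 0.03634 mol
mass O = 2.73 − (0.8733 + 0.1835 + 0.5090) = 1.164 g → mol O = 1.164 ÷ 15.999 = 0.07276 mol
Divide by the smallest (0.03634 mol): C 2.001, H 5.010, N 1.000, O 2.002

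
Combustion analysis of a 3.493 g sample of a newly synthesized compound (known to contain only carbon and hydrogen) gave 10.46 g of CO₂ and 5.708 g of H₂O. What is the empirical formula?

C3H8

mol C = 10.46 g CO₂ ÷ 44.009 g/mol = 0.23768 mol
mol H = 2 × 5.708 g H₂O ÷ 18.015 g/mol = 0.63369 mol
Divide by the smallest (0.23768 mol): C 1.000, H 2.666
Multiplying each by 3 gives whole numbers: C 3.00, H 8.00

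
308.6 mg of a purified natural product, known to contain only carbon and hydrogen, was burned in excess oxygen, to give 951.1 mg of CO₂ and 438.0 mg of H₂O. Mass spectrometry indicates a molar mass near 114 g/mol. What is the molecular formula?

mol C = 0.9511 g CO₂ ÷ 44.009 g/mol = 0.021611 mol
mol H = 2 × 0.4380 g H₂O ÷ 18.015 g/mol = 0.048626 mol
Divide by the smallest (0.021611 mol): C 1.000, H 2.250
Multiplying each by 4 gives whole numbers: C 4.00, H 9.00
Empirical formula: C4H9
Empirical-formula mass = 57.12 g/mol; 114 ÷ 57.12 ≈ 2, so the molecular formula is C8H18.

C8H18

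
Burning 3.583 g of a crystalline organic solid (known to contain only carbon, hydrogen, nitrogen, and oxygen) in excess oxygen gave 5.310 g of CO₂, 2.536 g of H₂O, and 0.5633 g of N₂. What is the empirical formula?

mol C = 5.310 g CO₂ ÷ 44.009 g/mol = 0.12066 mol
mol H = 2 × 2.536 g H₂O ÷ 18.015 g/mol = 0.28154 mol
mol N = 2 × 0.5633 g N₂ ÷ 28.014 g/mol = 0.040216 mol
mass O = 3.583 − (1.4492 + 0.28380 + 0.56330) = 1.2867 g → mol O = 1.2867 ÷ 15.999 = 0.080423 mol
Divide by the smallest (0.040216 mol): C 3.000, H 7.001, N 1.000, O 2.000

C3H7NO2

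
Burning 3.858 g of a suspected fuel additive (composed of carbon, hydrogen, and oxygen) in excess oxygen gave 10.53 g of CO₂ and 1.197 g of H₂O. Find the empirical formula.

C9H5O2

mol C = 10.53 g CO₂ ÷ 44.009 g/mol = 0.23927 mol
mol H = 2 × 1.197 g H₂O ÷ 18.015 g/mol = 0.13289 mol
mass O = 3.858 − (2.8739 + 0.13395) = 0.85018 g → mol O = 0.85018 ÷ 15.999 = 0.053140 mol
Divide by the smallest (0.053140 mol): C 4.503, H 2.501, O 1.000
Multiplying each by 2 gives whole numbers: C 9.01, H 5.00, O 2.00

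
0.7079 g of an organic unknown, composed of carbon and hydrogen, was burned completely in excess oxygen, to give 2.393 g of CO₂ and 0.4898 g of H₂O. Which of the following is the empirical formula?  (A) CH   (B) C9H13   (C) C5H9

(A) CH

mol C = 2.393 g CO₂ ÷ 44.009 g/mol = 0.054375 mol
mol H = 2 × 0.4898 g H₂O ÷ 18.015 g/mol = 0.054377 mol
Divide by the smallest (0.054375 mol): C 1.000, H 1.000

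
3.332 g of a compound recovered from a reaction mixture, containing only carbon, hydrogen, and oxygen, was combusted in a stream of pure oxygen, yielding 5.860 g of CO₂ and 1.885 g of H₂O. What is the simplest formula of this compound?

mol C = 5.860 g CO₂ ÷ 44.009 g/mol = 0.13315 mol
mol H = 2 × 1.885 g H₂O ÷ 18.015 g/mol = 0.20927 mol
mass O = 3.332 − (1.5993 + 0.21094) = 1.5217 g → mol O = 1.5217 ÷ 15.999 = 0.095114 mol
Divide by the smallest (0.095114 mol): C 1.400, H 2.200, O 1.000
Multiplying each by 5 gives whole numbers: C 7.00, H 11.00, O 5.00

C7H11O5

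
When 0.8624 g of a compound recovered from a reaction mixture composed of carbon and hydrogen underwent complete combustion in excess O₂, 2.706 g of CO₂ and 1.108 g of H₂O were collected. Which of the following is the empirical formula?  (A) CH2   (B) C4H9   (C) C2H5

mol C = 2.706 g CO₂ ÷ 44.009 g/mol = 0.061487 mol
mol H = 2 × 1.108 g H₂O ÷ 18.015 g/mol = 0.12301 mol
Divide by the smallest (0.061487 mol): C 1.000, H 2.001

(A) CH2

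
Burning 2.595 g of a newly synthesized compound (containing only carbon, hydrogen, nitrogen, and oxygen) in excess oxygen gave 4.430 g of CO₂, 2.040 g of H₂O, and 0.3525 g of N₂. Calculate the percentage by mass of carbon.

mol C = 4.430 g CO₂ ÷ 44.009 g/mol = 0.10066 mol
mol H = 2 × 2.040 g H₂O ÷ 18.015 g/mol = 0.22648 mol
mol N = 2 × 0.3525 g N₂ ÷ 28.014 g/mol = 0.025166 mol
mass O = 2.595 − (1.2090 + 0.22829 + 0.35250) = 0.80517 g → mol O = 0.80517 ÷ 15.999 = 0.050326 mol
mass % C = 1.2090 g ÷ 2.595 g × 100%

46.59%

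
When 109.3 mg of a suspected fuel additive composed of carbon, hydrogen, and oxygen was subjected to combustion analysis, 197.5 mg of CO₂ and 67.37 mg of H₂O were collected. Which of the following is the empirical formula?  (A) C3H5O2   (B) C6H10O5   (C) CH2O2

mol C = 0.1975 g CO₂ ÷ 44.009 g/mol = 0.0044877 mol
mol H = 2 × 0.06737 g H₂O ÷ 18.015 g/mol = 0.0074793 mol
mass O = 0.1093 − (0.053902 + 0.0075392) = 0.047859 g → mol O = 0.047859 ÷ 15.999 = 0.0029914 mol
Divide by the smallest (0.0029914 mol): C 1.500, H 2.500, O 1.000
Multiplying each by 2 gives whole numbers: C 3.00, H 5.00, O 2.00

(A) C3H5O2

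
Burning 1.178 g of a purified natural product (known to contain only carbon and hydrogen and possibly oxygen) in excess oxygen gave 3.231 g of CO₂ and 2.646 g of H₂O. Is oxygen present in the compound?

mol C = 3.231 g CO₂ ÷ 44.009 g/mol = 0.073417 mol
mol H = 2 × 2.646 g H₂O ÷ 18.015 g/mol = 0.29376 mol
C and H together account for 1.1779 g — essentially the entire 1.178 g sample — so the compound contains no oxygen.

no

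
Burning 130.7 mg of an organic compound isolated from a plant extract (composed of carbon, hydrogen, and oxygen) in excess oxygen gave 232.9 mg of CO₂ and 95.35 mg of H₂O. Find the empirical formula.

mol C = 0.2329 g CO₂ ÷ 44.009 g/mol = 0.0052921 mol
mol H = 2 × 0.09535 g H₂O ÷ 18.015 g/mol = 0.010586 mol
mass O = 0.1307 − (0.063563 + 0.010670) = 0.056466 g → mol O = 0.056466 ÷ 15.999 = 0.0035294 mol
Divide by the smallest (0.0035294 mol): C 1.499, H 2.999, O 1.000
Multiplying each by 2 gives whole numbers: C 3.00, H 6.00, O 2.00

C3H6O2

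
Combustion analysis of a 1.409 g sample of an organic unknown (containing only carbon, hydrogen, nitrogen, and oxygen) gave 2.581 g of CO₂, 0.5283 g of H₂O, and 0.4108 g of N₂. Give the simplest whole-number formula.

C4H4N2O

mol C = 2.581 g CO₂ ÷ 44.009 g/mol = 0.058647 mol
mol H = 2 × 0.5283 g H₂O ÷ 18.015 g/mol = 0.058651 mol
mol N = 2 × 0.4108 g N₂ ÷ 28.014 g/mol = 0.029328 mol
mass O = 1.409 − (0.70441 + 0.059120 + 0.41080) = 0.23467 g → mol O = 0.23467 ÷ 15.999 = 0.014668 mol
Divide by the smallest (0.014668 mol): C 3.998, H 3.999, N 2.000, O 1.000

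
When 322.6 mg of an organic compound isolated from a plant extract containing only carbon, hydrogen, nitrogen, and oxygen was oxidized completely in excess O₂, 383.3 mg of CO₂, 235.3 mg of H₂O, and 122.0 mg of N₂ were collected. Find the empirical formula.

mol C = 0.3833 g CO₂ ÷ 44.009 g/mol = 0.0087096 mol
mol H = 2 × 0.2353 g H₂O ÷ 18.015 g/mol = 0.026123 mol
mol N = 2 × 0.1220 g N₂ ÷ 28.014 g/mol = 0.0087099 mol
mass O = 0.3226 − (0.10461 + 0.026332 + 0.12200) = 0.069658 g → mol O = 0.069658 ÷ 15.999 = 0.0043539 mol
Divide by the smallest (0.0043539 mol): C 2.000, H 6.000, N 2.001, O 1.000

C2H6N2O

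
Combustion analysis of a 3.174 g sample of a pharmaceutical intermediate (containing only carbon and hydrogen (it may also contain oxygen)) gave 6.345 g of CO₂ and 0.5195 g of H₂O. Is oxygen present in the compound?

mol C = 6.345 g CO₂ ÷ 44.009 g/mol = 0.14418 mol
mol H = 2 × 0.5195 g H₂O ÷ 18.015 g/mol = 0.057674 mol
C and H account for only 1.7898 g of the 3.174 g sample; the remaining 1.3842 g must be oxygen.

yes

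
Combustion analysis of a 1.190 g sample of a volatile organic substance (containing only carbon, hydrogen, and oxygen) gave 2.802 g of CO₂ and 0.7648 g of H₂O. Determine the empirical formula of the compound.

C3H4O

mol C = 2.802 g CO₂ ÷ 44.009 g/mol = 0.063669 mol
mol H = 2 × 0.7648 g H₂O ÷ 18.015 g/mol = 0.084907 mol
mass O = 1.190 − (0.76473 + 0.085586) = 0.33969 g → mol O = 0.33969 ÷ 15.999 = 0.021232 mol
Divide by the smallest (0.021232 mol): C 2.999, H 3.999, O 1.000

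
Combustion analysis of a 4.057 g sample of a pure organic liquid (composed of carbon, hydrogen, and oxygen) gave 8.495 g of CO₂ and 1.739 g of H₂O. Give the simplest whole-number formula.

C2H2O

mol C = 8.495 g CO₂ ÷ 44.009 g/mol = 0.19303 mol
mol H = 2 × 1.739 g H₂O ÷ 18.015 g/mol = 0.19306 mol
mass O = 4.057 − (2.3185 + 0.19461) = 1.5439 g → mol O = 1.5439 ÷ 15.999 = 0.096501 mol
Divide by the smallest (0.096501 mol): C 2.000, H 2.001, O 1.000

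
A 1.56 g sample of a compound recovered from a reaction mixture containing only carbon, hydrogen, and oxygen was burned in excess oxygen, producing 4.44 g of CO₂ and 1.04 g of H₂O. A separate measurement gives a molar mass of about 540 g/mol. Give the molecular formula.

mol C = 4.44 g CO₂ ÷ 44.009 g/mol = 0.1009 mol
mol H = 2 × 1.04 g H₂O ÷ 18.015 g/mol = 0.1155 mol
mass O = 1.56 − (1.212 + 0.1164) = 0.2318 g → mol O = 0.2318 ÷ 15.999 = 0.01449 mol
Divide by the smallest (0.01449 mol): C 6.962, H 7.968, O 1.000
Empirical formula: C7H8O
Empirical-formula mass = 108.14 g/mol; 540 ÷ 108.14 ≈ 5, so the molecular formula is C35H40O5.

C35H40O5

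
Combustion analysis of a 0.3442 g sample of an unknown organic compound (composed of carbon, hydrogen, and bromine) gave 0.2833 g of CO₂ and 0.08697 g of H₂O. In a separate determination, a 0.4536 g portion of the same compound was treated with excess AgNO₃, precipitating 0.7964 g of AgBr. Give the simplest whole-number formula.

mol C = 0.2833 g CO₂ ÷ 44.009 g/mol = 0.0064373 mol
mol H = 2 × 0.08697 g H₂O ÷ 18.015 g/mol = 0.0096553 mol
From the AgBr data: mol Br per gram of compound = (0.7964 ÷ 187.772) ÷ 0.4536 = 0.0093503 mol/g, so in the 0.3442 g combustion sample mol Br = 0.0032184 mol
Divide by the smallest (0.0032184 mol): C 2.000, H 3.000, Br 1.000

C2H3Br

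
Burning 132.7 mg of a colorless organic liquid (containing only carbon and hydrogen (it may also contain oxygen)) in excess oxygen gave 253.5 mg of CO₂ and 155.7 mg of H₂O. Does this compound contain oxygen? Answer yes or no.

mol C = 0.2535 g CO₂ ÷ 44.009 g/mol = 0.0057602 mol
mol H = 2 × 0.1557 g H₂O ÷ 18.015 g/mol = 0.017286 mol
C and H account for only 0.086609 g of the 0.1327 g sample; the remaining 0.046091 g must be oxygen.

yes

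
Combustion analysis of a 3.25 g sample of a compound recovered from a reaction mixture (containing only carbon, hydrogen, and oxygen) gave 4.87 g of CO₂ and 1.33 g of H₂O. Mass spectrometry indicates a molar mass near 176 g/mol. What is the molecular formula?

C6H8O6

mol C = 4.87 g CO₂ ÷ 44.009 g/mol = 0.1107 mol
mol H = 2 × 1.33 g H₂O ÷ 18.015 g/mol = 0.1477 mol
mass O = 3.25 − (1.329 + 0.1488) = 1.772 g → mol O = 1.772 ÷ 15.999 = 0.1108 mol
Divide by the smallest (0.1107 mol): C 1.000, H 1.334, O 1.001
Multiplying each by 3 gives whole numbers: C 3.00, H 4.00, O 3.00
Empirical formula: C3H4O3
Empirical-formula mass = 88.06 g/mol; 176 ÷ 88.06 ≈ 2, so the molecular formula is C6H8O6.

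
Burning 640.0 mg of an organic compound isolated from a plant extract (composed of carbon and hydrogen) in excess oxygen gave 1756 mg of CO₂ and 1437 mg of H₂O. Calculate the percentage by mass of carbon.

74.88%

mol C = 1.756 g CO₂ ÷ 44.009 g/mol = 0.039901 mol
mol H = 2 × 1.437 g H₂O ÷ 18.015 g/mol = 0.15953 mol
mass % C = 0.47925 g ÷ 0.6400 g × 100%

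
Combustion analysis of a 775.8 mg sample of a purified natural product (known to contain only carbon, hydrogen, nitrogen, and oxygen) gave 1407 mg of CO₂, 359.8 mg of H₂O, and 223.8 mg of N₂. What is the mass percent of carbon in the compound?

mol C = 1.407 g CO₂ ÷ 44.009 g/mol = 0.031971 mol
mol H = 2 × 0.3598 g H₂O ÷ 18.015 g/mol = 0.039944 mol
mol N = 2 × 0.2238 g N₂ ÷ 28.014 g/mol = 0.015978 mol
mass O = 0.7758 − (0.38400 + 0.040264 + 0.22380) = 0.12774 g → mol O = 0.12774 ÷ 15.999 = 0.0079840 mol
mass % C = 0.38400 g ÷ 0.7758 g × 100%

49.50%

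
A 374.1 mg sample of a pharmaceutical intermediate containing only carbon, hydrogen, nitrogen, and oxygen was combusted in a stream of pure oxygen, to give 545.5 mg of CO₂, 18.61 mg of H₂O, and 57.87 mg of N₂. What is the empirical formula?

mol C = 0.5455 g CO₂ ÷ 44.009 g/mol = 0.012395 mol
mol H = 2 × 0.01861 g H₂O ÷ 18.015 g/mol = 0.0020661 mol
mol N = 2 × 0.05787 g N₂ ÷ 28.014 g/mol = 0.0041315 mol
mass O = 0.3741 − (0.14888 + 0.0020826 + 0.057870) = 0.16527 g → mol O = 0.16527 ÷ 15.999 = 0.010330 mol
Divide by the smallest (0.0020661 mol): C 5.999, H 1.000, N 2.000, O 5.000

C6HN2O5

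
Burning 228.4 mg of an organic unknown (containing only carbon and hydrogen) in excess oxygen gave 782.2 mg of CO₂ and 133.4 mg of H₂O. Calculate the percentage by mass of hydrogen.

6.54%

mol C = 0.7822 g CO₂ ÷ 44.009 g/mol = 0.017774 mol
mol H = 2 × 0.1334 g H₂O ÷ 18.015 g/mol = 0.014810 mol
mass % H = 0.014928 g ÷ 0.2284 g × 100%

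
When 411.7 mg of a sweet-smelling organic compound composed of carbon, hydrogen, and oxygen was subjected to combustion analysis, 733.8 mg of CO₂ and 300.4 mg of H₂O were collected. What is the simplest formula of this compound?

mol C = 0.7338 g CO₂ ÷ 44.009 g/mol = 0.016674 mol
mol H = 2 × 0.3004 g H₂O ÷ 18.015 g/mol = 0.033350 mol
mass O = 0.4117 − (0.20027 + 0.033617) = 0.17781 g → mol O = 0.17781 ÷ 15.999 = 0.011114 mol
Divide by the smallest (0.011114 mol): C 1.500, H 3.001, O 1.000
Multiplying each by 2 gives whole numbers: C 3.00, H 6.00, O 2.00

C3H6O2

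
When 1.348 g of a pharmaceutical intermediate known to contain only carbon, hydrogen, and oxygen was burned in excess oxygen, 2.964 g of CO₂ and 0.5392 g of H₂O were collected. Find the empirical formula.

C9H8O4

mol C = 2.964 g CO₂ ÷ 44.009 g/mol = 0.067350 mol
mol H = 2 × 0.5392 g H₂O ÷ 18.015 g/mol = 0.059861 mol
mass O = 1.348 − (0.80894 + 0.060340) = 0.47872 g → mol O = 0.47872 ÷ 15.999 = 0.029922 mol
Divide by the smallest (0.029922 mol): C 2.251, H 2.001, O 1.000
Multiplying each by 4 gives whole numbers: C 9.00, H 8.00, O 4.00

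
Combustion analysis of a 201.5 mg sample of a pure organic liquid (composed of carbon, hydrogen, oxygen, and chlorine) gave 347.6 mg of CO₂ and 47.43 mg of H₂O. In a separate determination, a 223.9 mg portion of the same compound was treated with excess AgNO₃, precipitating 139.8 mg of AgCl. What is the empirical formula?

mol C = 0.3476 g CO₂ ÷ 44.009 g/mol = 0.0078984 mol
mol H = 2 × 0.04743 g H₂O ÷ 18.015 g/mol = 0.0052656 mol
From the AgCl data: mol Cl per gram of compound = (0.1398 ÷ 143.318) ÷ 0.2239 = 0.0043566 mol/g, so in the 0.2015 g combustion sample mol Cl = 0.00087786 mol
mass O = 0.2015 − (0.094867 + 0.0053077 + 0.031120) = 0.070204 g → mol O = 0.070204 ÷ 15.999 = 0.0043881 mol
Divide by the smallest (0.00087786 mol): C 8.997, H 5.998, Cl 1.000, O 4.999

C9H6ClO5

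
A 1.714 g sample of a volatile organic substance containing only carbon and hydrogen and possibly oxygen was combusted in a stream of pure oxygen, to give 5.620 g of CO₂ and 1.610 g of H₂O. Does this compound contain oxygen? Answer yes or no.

mol C = 5.620 g CO₂ ÷ 44.009 g/mol = 0.12770 mol
mol H = 2 × 1.610 g H₂O ÷ 18.015 g/mol = 0.17874 mol
C and H together account for 1.7140 g — essentially the entire 1.714 g sample — so the compound contains no oxygen.

no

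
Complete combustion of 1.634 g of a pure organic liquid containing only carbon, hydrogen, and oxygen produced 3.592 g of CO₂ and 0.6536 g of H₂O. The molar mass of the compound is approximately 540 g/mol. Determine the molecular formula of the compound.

mol C = 3.592 g CO₂ ÷ 44.009 g/mol = 0.081620 mol
mol H = 2 × 0.6536 g H₂O ÷ 18.015 g/mol = 0.072562 mol
mass O = 1.634 − (0.98033 + 0.073142) = 0.58052 g → mol O = 0.58052 ÷ 15.999 = 0.036285 mol
Divide by the smallest (0.036285 mol): C 2.249, H 2.000, O 1.000
Multiplying each by 4 gives whole numbers: C 9.00, H 8.00, O 4.00
Empirical formula: C9H8O4
Empirical-formula mass = 180.16 g/mol; 540 ÷ 180.16 ≈ 3, so the molecular formula is C27H24O12.

C27H24O12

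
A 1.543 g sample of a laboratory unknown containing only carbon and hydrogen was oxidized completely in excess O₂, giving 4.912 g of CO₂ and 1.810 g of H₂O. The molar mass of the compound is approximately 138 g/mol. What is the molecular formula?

C10H18

mol C = 4.912 g CO₂ ÷ 44.009 g/mol = 0.11161 mol
mol H = 2 × 1.810 g H₂O ÷ 18.015 g/mol = 0.20094 mol
Divide by the smallest (0.11161 mol): C 1.000, H 1.800
Multiplying each by 5 gives whole numbers: C 5.00, H 9.00
Empirical formula: C5H9
Empirical-formula mass = 69.13 g/mol; 138 ÷ 69.13 ≈ 2, so the molecular formula is C10H18.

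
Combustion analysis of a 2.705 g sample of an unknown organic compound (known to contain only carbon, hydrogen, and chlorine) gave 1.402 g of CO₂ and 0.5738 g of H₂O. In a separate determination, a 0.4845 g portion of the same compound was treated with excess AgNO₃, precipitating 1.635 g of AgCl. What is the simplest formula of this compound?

mol C = 1.402 g CO₂ ÷ 44.009 g/mol = 0.031857 mol
mol H = 2 × 0.5738 g H₂O ÷ 18.015 g/mol = 0.063702 mol
From the AgCl data: mol Cl per gram of compound = (1.635 ÷ 143.318) ÷ 0.4845 = 0.023546 mol/g, so in the 2.705 g combustion sample mol Cl = 0.063693 mol
Divide by the smallest (0.031857 mol): C 1.000, H 2.000, Cl 1.999

CH2Cl2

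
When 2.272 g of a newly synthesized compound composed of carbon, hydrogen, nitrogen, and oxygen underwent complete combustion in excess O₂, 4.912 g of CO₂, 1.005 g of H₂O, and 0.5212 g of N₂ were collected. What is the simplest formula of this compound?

mol C = 4.912 g CO₂ ÷ 44.009 g/mol = 0.11161 mol
mol H = 2 × 1.005 g H₂O ÷ 18.015 g/mol = 0.11157 mol
mol N = 2 × 0.5212 g N₂ ÷ 28.014 g/mol = 0.037210 mol
mass O = 2.272 − (1.3406 + 0.11247 + 0.52120) = 0.29774 g → mol O = 0.29774 ÷ 15.999 = 0.018610 mol
Divide by the smallest (0.018610 mol): C 5.997, H 5.995, N 1.999, O 1.000

C6H6N2O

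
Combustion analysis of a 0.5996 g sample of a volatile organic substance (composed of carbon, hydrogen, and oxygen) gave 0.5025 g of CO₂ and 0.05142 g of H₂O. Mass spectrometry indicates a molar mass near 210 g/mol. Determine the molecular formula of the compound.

mol C = 0.5025 g CO₂ ÷ 44.009 g/mol = 0.011418 mol
mol H = 2 × 0.05142 g H₂O ÷ 18.015 g/mol = 0.0057086 mol
mass O = 0.5996 − (0.13714 + 0.0057542) = 0.45670 g → mol O = 0.45670 ÷ 15.999 = 0.028546 mol
Divide by the smallest (0.0057086 mol): C 2.000, H 1.000, O 5.000
Empirical formula: C2HO5
Empirical-formula mass = 105.03 g/mol; 210 ÷ 105.03 ≈ 2, so the molecular formula is C4H2O10.

C4H2O10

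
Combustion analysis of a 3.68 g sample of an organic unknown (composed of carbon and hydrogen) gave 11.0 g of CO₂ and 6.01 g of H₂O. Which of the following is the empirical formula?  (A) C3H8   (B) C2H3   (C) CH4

(A) C3H8

mol C = 11.0 g CO₂ ÷ 44.009 g/mol = 0.2499 mol
mol H = 2 × 6.01 g H₂O ÷ 18.015 g/mol = 0.6672 mol
Divide by the smallest (0.2499 mol): C 1.000, H 2.669
Multiplying each by 3 gives whole numbers: C 3.00, H 8.01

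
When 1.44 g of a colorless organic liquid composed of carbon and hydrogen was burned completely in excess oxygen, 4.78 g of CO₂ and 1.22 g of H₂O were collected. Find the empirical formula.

C4H5

mol C = 4.78 g CO₂ ÷ 44.009 g/mol = 0.1086 mol
mol H = 2 × 1.22 g H₂O ÷ 18.015 g/mol = 0.1354 mol
Divide by the smallest (0.1086 mol): C 1.000, H 1.247
Multiplying each by 4 gives whole numbers: C 4.00, H 4.99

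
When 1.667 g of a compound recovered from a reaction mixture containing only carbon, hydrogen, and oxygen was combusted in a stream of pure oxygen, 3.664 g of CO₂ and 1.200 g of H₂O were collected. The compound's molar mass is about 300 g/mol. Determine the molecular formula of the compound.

mol C = 3.664 g CO₂ ÷ 44.009 g/mol = 0.083256 mol
mol H = 2 × 1.200 g H₂O ÷ 18.015 g/mol = 0.13322 mol
mass O = 1.667 − (0.99998 + 0.13429) = 0.53273 g → mol O = 0.53273 ÷ 15.999 = 0.033298 mol
Divide by the smallest (0.033298 mol): C 2.500, H 4.001, O 1.000
Multiplying each by 2 gives whole numbers: C 5.00, H 8.00, O 2.00
Empirical formula: C5H8O2
Empirical-formula mass = 100.12 g/mol; 300 ÷ 100.12 ≈ 3, so the molecular formula is C15H24O6.

C15H24O6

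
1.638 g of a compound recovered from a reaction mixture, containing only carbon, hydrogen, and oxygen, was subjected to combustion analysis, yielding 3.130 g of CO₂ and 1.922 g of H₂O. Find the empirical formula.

mol C = 3.130 g CO₂ ÷ 44.009 g/mol = 0.071122 mol
mol H = 2 × 1.922 g H₂O ÷ 18.015 g/mol = 0.21338 mol
mass O = 1.638 − (0.85424 + 0.21508) = 0.56867 g → mol O = 0.56867 ÷ 15.999 = 0.035544 mol
Divide by the smallest (0.035544 mol): C 2.001, H 6.003, O 1.000

C2H6O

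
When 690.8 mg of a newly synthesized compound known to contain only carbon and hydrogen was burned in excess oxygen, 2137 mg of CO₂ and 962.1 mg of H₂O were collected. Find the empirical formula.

C5H11

mol C = 2.137 g CO₂ ÷ 44.009 g/mol = 0.048558 mol
mol H = 2 × 0.9621 g H₂O ÷ 18.015 g/mol = 0.10681 mol
Divide by the smallest (0.048558 mol): C 1.000, H 2.200
Multiplying each by 5 gives whole numbers: C 5.00, H 11.00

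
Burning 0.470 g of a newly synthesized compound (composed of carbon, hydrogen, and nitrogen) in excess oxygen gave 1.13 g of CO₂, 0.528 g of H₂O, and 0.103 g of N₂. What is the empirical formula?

mol C = 1.13 g CO₂ ÷ 44.009 g/mol = 0.02568 mol
mol H = 2 × 0.528 g H₂O ÷ 18.015 g/mol = 0.05862 mol
mol N = 2 × 0.103 g N₂ ÷ 28.014 g/mol = 0.007353 mol
Divide by the smallest (0.007353 mol): C 3.492, H 7.971, N 1.000
Multiplying each by 2 gives whole numbers: C 6.98, H 15.94, N 2.00

C7H16N2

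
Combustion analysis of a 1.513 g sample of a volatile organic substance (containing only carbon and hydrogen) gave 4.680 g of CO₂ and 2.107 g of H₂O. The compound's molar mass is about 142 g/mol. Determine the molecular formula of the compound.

mol C = 4.680 g CO₂ ÷ 44.009 g/mol = 0.10634 mol
mol H = 2 × 2.107 g H₂O ÷ 18.015 g/mol = 0.23392 mol
Divide by the smallest (0.10634 mol): C 1.000, H 2.200
Multiplying each by 5 gives whole numbers: C 5.00, H 11.00
Empirical formula: C5H11
Empirical-formula mass = 71.14 g/mol; 142 ÷ 71.14 ≈ 2, so the molecular formula is C10H22.

C10H22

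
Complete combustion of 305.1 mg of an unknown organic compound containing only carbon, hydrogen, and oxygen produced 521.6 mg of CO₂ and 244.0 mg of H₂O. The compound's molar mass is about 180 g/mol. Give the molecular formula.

mol C = 0.5216 g CO₂ ÷ 44.009 g/mol = 0.011852 mol
mol H = 2 × 0.2440 g H₂O ÷ 18.015 g/mol = 0.027089 mol
mass O = 0.3051 − (0.14236 + 0.027305) = 0.13544 g → mol O = 0.13544 ÷ 15.999 = 0.0084655 mol
Divide by the smallest (0.0084655 mol): C 1.400, H 3.200, O 1.000
Multiplying each by 5 gives whole numbers: C 7.00, H 16.00, O 5.00
Empirical formula: C7H16O5
Empirical-formula mass = 180.20 g/mol; 180 ÷ 180.20 ≈ 1, so the molecular formula is C7H16O5.

C7H16O5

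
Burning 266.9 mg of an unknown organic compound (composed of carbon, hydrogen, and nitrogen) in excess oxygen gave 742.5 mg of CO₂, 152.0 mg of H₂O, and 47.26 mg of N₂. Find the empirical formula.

C5H5N

mol C = 0.7425 g CO₂ ÷ 44.009 g/mol = 0.016872 mol
mol H = 2 × 0.1520 g H₂O ÷ 18.015 g/mol = 0.016875 mol
mol N = 2 × 0.04726 g N₂ ÷ 28.014 g/mol = 0.0033740 mol
Divide by the smallest (0.0033740 mol): C 5.000, H 5.001, N 1.000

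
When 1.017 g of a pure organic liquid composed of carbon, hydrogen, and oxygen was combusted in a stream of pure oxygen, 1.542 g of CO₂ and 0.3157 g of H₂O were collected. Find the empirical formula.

CHO

mol C = 1.542 g CO₂ ÷ 44.009 g/mol = 0.035038 mol
mol H = 2 × 0.3157 g H₂O ÷ 18.015 g/mol = 0.035049 mol
mass O = 1.017 − (0.42084 + 0.035329) = 0.56083 g → mol O = 0.56083 ÷ 15.999 = 0.035054 mol
Divide by the smallest (0.035038 mol): C 1.000, H 1.000, O 1.000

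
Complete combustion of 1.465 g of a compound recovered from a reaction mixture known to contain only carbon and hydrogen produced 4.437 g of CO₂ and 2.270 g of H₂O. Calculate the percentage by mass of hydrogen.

17.34%

mol C = 4.437 g CO₂ ÷ 44.009 g/mol = 0.10082 mol
mol H = 2 × 2.270 g H₂O ÷ 18.015 g/mol = 0.25201 mol
mass % H = 0.25403 g ÷ 1.465 g × 100%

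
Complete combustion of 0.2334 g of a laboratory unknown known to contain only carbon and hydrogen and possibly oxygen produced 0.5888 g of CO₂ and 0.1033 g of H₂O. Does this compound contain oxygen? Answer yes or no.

mol C = 0.5888 g CO₂ ÷ 44.009 g/mol = 0.013379 mol
mol H = 2 × 0.1033 g H₂O ÷ 18.015 g/mol = 0.011468 mol
C and H account for only 0.17226 g of the 0.2334 g sample; the remaining 0.061144 g must be oxygen.

yes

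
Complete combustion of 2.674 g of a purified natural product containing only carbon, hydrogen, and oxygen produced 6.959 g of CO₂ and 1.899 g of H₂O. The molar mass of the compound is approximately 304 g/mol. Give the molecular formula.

mol C = 6.959 g CO₂ ÷ 44.009 g/mol = 0.15813 mol
mol H = 2 × 1.899 g H₂O ÷ 18.015 g/mol = 0.21082 mol
mass O = 2.674 − (1.8993 + 0.21251) = 0.56223 g → mol O = 0.56223 ÷ 15.999 = 0.035141 mol
Divide by the smallest (0.035141 mol): C 4.500, H 5.999, O 1.000
Multiplying each by 2 gives whole numbers: C 9.00, H 12.00, O 2.00
Empirical formula: C9H12O2
Empirical-formula mass = 152.19 g/mol; 304 ÷ 152.19 ≈ 2, so the molecular formula is C18H24O4.

C18H24O4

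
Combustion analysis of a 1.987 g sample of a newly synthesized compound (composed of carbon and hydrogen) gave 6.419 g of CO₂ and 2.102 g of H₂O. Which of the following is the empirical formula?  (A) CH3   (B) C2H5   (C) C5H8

(C) C5H8

mol C = 6.419 g CO₂ ÷ 44.009 g/mol = 0.14586 mol
mol H = 2 × 2.102 g H₂O ÷ 18.015 g/mol = 0.23336 mol
Divide by the smallest (0.14586 mol): C 1.000, H 1.600
Multiplying each by 5 gives whole numbers: C 5.00, H 8.00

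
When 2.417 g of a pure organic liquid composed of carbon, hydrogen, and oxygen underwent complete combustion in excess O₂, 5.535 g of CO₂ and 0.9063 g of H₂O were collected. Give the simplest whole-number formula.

C5H4O2

mol C = 5.535 g CO₂ ÷ 44.009 g/mol = 0.12577 mol
mol H = 2 × 0.9063 g H₂O ÷ 18.015 g/mol = 0.10062 mol
mass O = 2.417 − (1.5106 + 0.10142) = 0.80496 g → mol O = 0.80496 ÷ 15.999 = 0.050313 mol
Divide by the smallest (0.050313 mol): C 2.500, H 2.000, O 1.000
Multiplying each by 2 gives whole numbers: C 5.00, H 4.00, O 2.00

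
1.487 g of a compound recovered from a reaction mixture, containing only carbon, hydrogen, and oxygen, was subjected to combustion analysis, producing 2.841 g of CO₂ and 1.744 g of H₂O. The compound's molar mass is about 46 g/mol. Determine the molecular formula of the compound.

C2H6O

mol C = 2.841 g CO₂ ÷ 44.009 g/mol = 0.064555 mol
mol H = 2 × 1.744 g H₂O ÷ 18.015 g/mol = 0.19362 mol
mass O = 1.487 − (0.77537 + 0.19517) = 0.51646 g → mol O = 0.51646 ÷ 15.999 = 0.032281 mol
Divide by the smallest (0.032281 mol): C 2.000, H 5.998, O 1.000
Empirical formula: C2H6O
Empirical-formula mass = 46.07 g/mol; 46 ÷ 46.07 ≈ 1, so the molecular formula is C2H6O.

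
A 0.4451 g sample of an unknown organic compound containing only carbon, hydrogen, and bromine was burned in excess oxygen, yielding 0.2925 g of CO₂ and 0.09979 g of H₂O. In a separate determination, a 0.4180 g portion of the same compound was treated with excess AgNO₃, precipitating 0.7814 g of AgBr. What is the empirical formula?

C3H5Br2

mol C = 0.2925 g CO₂ ÷ 44.009 g/mol = 0.0066464 mol
mol H = 2 × 0.09979 g H₂O ÷ 18.015 g/mol = 0.011079 mol
From the AgBr data: mol Br per gram of compound = (0.7814 ÷ 187.772) ÷ 0.4180 = 0.0099556 mol/g, so in the 0.4451 g combustion sample mol Br = 0.0044312 mol
Divide by the smallest (0.0044312 mol): C 1.500, H 2.500, Br 1.000
Multiplying each by 2 gives whole numbers: C 3.00, H 5.00, Br 2.00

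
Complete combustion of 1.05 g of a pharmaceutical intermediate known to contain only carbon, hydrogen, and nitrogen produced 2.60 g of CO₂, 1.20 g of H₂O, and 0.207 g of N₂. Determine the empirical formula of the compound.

C4H9N

mol C = 2.60 g CO₂ ÷ 44.009 g/mol = 0.05908 mol
mol H = 2 × 1.20 g H₂O ÷ 18.015 g/mol = 0.1332 mol
mol N = 2 × 0.207 g N₂ ÷ 28.014 g/mol = 0.01478 mol
Divide by the smallest (0.01478 mol): C 3.998, H 9.015, N 1.000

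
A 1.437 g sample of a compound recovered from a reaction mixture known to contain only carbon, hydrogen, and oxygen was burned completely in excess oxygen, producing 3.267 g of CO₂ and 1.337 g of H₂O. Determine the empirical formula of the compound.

C3H6O

mol C = 3.267 g CO₂ ÷ 44.009 g/mol = 0.074235 mol
mol H = 2 × 1.337 g H₂O ÷ 18.015 g/mol = 0.14843 mol
mass O = 1.437 − (0.89163 + 0.14962) = 0.39575 g → mol O = 0.39575 ÷ 15.999 = 0.024736 mol
Divide by the smallest (0.024736 mol): C 3.001, H 6.001, O 1.000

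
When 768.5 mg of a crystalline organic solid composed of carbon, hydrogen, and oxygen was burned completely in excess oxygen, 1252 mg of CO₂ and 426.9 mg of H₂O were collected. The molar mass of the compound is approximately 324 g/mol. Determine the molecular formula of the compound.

C12H20O10

mol C = 1.252 g CO₂ ÷ 44.009 g/mol = 0.028449 mol
mol H = 2 × 0.4269 g H₂O ÷ 18.015 g/mol = 0.047394 mol
mass O = 0.7685 − (0.34170 + 0.047773) = 0.37903 g → mol O = 0.37903 ÷ 15.999 = 0.023691 mol
Divide by the smallest (0.023691 mol): C 1.201, H 2.001, O 1.000
Multiplying each by 5 gives whole numbers: C 6.00, H 10.00, O 5.00
Empirical formula: C6H10O5
Empirical-formula mass = 162.14 g/mol; 324 ÷ 162.14 ≈ 2, so the molecular formula is C12H20O10.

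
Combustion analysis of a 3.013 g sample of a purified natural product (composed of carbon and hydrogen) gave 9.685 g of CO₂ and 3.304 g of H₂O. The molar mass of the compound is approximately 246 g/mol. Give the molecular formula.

mol C = 9.685 g CO₂ ÷ 44.009 g/mol = 0.22007 mol
mol H = 2 × 3.304 g H₂O ÷ 18.015 g/mol = 0.36681 mol
Divide by the smallest (0.22007 mol): C 1.000, H 1.667
Multiplying each by 3 gives whole numbers: C 3.00, H 5.00
Empirical formula: C3H5
Empirical-formula mass = 41.07 g/mol; 246 ÷ 41.07 ≈ 6, so the molecular formula is C18H30.

C18H30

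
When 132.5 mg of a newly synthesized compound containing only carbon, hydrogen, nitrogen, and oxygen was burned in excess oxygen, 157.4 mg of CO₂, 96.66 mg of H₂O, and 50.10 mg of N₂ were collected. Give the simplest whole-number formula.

C2H6N2O

mol C = 0.1574 g CO₂ ÷ 44.009 g/mol = 0.0035765 mol
mol H = 2 × 0.09666 g H₂O ÷ 18.015 g/mol = 0.010731 mol
mol N = 2 × 0.05010 g N₂ ÷ 28.014 g/mol = 0.0035768 mol
mass O = 0.1325 − (0.042958 + 0.010817 + 0.050100) = 0.028625 g → mol O = 0.028625 ÷ 15.999 = 0.0017892 mol
Divide by the smallest (0.0017892 mol): C 1.999, H 5.998, N 1.999, O 1.000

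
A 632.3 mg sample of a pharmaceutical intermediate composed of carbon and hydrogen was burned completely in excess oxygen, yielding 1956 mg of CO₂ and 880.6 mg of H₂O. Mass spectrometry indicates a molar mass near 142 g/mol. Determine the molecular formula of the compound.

C10H22

mol C = 1.956 g CO₂ ÷ 44.009 g/mol = 0.044445 mol
mol H = 2 × 0.8806 g H₂O ÷ 18.015 g/mol = 0.097763 mol
Divide by the smallest (0.044445 mol): C 1.000, H 2.200
Multiplying each by 5 gives whole numbers: C 5.00, H 11.00
Empirical formula: C5H11
Empirical-formula mass = 71.14 g/mol; 142 ÷ 71.14 ≈ 2, so the molecular formula is C10H22.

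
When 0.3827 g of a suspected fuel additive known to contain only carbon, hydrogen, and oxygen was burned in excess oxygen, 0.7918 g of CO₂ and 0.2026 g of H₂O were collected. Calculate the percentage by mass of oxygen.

37.61%

mol C = 0.7918 g CO₂ ÷ 44.009 g/mol = 0.017992 mol
mol H = 2 × 0.2026 g H₂O ÷ 18.015 g/mol = 0.022492 mol
mass O = 0.3827 − (0.21610 + 0.022672) = 0.14393 g → mol O = 0.14393 ÷ 15.999 = 0.0089961 mol
mass % O = 0.14393 g ÷ 0.3827 g × 100%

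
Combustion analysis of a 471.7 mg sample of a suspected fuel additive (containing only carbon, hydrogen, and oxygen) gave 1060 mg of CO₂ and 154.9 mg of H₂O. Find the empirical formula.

mol C = 1.060 g CO₂ ÷ 44.009 g/mol = 0.024086 mol
mol H = 2 × 0.1549 g H₂O ÷ 18.015 g/mol = 0.017197 mol
mass O = 0.4717 − (0.28930 + 0.017334) = 0.16507 g → mol O = 0.16507 ÷ 15.999 = 0.010317 mol
Divide by the smallest (0.010317 mol): C 2.334, H 1.667, O 1.000
Multiplying each by 3 gives whole numbers: C 7.00, H 5.00, O 3.00

C7H5O3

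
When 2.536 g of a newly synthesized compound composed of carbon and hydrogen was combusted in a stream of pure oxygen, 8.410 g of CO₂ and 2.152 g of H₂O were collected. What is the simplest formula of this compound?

C4H5

mol C = 8.410 g CO₂ ÷ 44.009 g/mol = 0.19110 mol
mol H = 2 × 2.152 g H₂O ÷ 18.015 g/mol = 0.23891 mol
Divide by the smallest (0.19110 mol): C 1.000, H 1.250
Multiplying each by 4 gives whole numbers: C 4.00, H 5.00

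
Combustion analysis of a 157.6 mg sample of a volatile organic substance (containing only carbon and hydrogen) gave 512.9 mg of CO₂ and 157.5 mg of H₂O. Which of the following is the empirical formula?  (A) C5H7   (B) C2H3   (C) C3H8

(B) C2H3

mol C = 0.5129 g CO₂ ÷ 44.009 g/mol = 0.011654 mol
mol H = 2 × 0.1575 g H₂O ÷ 18.015 g/mol = 0.017485 mol
Divide by the smallest (0.011654 mol): C 1.000, H 1.500
Multiplying each by 2 gives whole numbers: C 2.00, H 3.00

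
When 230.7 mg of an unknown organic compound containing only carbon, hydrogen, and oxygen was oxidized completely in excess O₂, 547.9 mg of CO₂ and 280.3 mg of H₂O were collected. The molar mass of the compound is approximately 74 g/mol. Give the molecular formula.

mol C = 0.5479 g CO₂ ÷ 44.009 g/mol = 0.012450 mol
mol H = 2 × 0.2803 g H₂O ÷ 18.015 g/mol = 0.031119 mol
mass O = 0.2307 − (0.14953 + 0.031367) = 0.049799 g → mol O = 0.049799 ÷ 15.999 = 0.0031126 mol
Divide by the smallest (0.0031126 mol): C 4.000, H 9.998, O 1.000
Empirical formula: C4H10O
Empirical-formula mass = 74.12 g/mol; 74 ÷ 74.12 ≈ 1, so the molecular formula is C4H10O.

C4H10O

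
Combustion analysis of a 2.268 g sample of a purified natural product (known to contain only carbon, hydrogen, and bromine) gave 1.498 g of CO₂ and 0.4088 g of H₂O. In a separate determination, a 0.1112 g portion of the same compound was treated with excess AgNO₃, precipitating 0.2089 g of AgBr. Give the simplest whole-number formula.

mol C = 1.498 g CO₂ ÷ 44.009 g/mol = 0.034038 mol
mol H = 2 × 0.4088 g H₂O ÷ 18.015 g/mol = 0.045384 mol
From the AgBr data: mol Br per gram of compound = (0.2089 ÷ 187.772) ÷ 0.1112 = 0.010005 mol/g, so in the 2.268 g combustion sample mol Br = 0.022691 mol
Divide by the smallest (0.022691 mol): C 1.500, H 2.000, Br 1.000
Multiplying each by 2 gives whole numbers: C 3.00, H 4.00, Br 2.00

C3H4Br2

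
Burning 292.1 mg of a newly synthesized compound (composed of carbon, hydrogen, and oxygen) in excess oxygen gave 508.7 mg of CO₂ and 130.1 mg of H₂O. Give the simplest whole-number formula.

mol C = 0.5087 g CO₂ ÷ 44.009 g/mol = 0.011559 mol
mol H = 2 × 0.1301 g H₂O ÷ 18.015 g/mol = 0.014444 mol
mass O = 0.2921 − (0.13884 + 0.014559) = 0.13871 g → mol O = 0.13871 ÷ 15.999 = 0.0086697 mol
Divide by the smallest (0.0086697 mol): C 1.333, H 1.666, O 1.000
Multiplying each by 3 gives whole numbers: C 4.00, H 5.00, O 3.00

C4H5O3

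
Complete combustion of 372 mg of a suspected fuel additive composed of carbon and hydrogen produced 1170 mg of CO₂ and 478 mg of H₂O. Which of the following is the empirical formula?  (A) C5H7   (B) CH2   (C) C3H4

(B) CH2

mol C = 1.17 g CO₂ ÷ 44.009 g/mol = 0.02659 mol
mol H = 2 × 0.478 g H₂O ÷ 18.015 g/mol = 0.05307 mol
Divide by the smallest (0.02659 mol): C 1.000, H 1.996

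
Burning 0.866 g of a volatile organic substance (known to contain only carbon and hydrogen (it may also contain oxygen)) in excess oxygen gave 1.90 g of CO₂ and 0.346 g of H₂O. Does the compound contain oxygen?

yes

mol C = 1.90 g CO₂ ÷ 44.009 g/mol = 0.04317 mol
mol H = 2 × 0.346 g H₂O ÷ 18.015 g/mol = 0.03841 mol
C and H account for only 0.5573 g of the 0.866 g sample; the remaining 0.3087 g must be oxygen.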